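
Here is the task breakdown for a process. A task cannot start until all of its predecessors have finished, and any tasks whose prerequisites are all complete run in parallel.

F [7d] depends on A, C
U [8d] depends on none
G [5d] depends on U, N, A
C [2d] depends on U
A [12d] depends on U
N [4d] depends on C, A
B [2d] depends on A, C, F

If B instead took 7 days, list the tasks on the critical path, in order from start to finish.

Baseline: U→A→F→B = 8+12+7+2 = 29 → 29 days.
B is on the critical path; changing it to 7 makes that path 34 days.
That remains the longest chain; total 34 days.

U, A, F, B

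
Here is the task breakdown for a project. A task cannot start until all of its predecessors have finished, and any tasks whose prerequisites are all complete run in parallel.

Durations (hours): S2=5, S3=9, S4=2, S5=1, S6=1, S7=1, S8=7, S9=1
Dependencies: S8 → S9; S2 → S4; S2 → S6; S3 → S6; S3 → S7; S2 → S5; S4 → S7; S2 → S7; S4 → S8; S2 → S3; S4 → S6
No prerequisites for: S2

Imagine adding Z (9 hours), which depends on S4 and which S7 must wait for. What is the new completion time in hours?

17

Originally the project takes 15 hours.
With Z inserted, S7 now waits for max(S2, S3, S4, Z).
New critical path: S2→S4→Z→S7 = 5+2+9+1 = 17 ⇒ 17 hours.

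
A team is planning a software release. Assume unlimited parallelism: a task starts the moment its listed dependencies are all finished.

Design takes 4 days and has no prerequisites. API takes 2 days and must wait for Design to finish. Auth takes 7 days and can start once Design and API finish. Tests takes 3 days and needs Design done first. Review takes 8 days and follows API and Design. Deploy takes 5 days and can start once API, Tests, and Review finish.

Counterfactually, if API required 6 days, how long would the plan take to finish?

23

Baseline: Design→API→Review→Deploy = 4+2+8+5 = 19 → 19 days.
API lies on that path, so at 6 days the path becomes 23 days.
That remains the longest chain; total 23 days.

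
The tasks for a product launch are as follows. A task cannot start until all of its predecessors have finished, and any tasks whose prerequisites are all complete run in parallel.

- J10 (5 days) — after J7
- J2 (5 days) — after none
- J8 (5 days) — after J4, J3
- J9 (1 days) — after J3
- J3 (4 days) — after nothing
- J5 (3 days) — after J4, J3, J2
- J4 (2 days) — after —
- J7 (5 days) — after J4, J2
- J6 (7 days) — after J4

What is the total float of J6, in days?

Critical path: J2→J7→J10 = 5+5+5 = 15, so the finish is 15 days.
Longest path through J6: 9 days (earliest finish 9, latest finish 15).
Float = 15 − 9 = 6.

6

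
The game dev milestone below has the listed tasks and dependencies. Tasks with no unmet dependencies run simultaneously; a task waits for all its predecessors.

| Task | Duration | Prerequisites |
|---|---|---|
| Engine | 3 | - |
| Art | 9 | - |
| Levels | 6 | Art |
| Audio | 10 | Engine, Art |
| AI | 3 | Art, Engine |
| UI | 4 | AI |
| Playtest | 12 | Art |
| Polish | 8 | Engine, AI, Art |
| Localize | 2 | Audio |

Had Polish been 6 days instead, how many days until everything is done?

21

The binding path is Art→Audio→Localize = 9+10+2 = 21; finish at 21 days.
Polish has 1 day of float (longest path through it is 20).
The critical path is still Art→Audio→Localize; finish is now 21 days.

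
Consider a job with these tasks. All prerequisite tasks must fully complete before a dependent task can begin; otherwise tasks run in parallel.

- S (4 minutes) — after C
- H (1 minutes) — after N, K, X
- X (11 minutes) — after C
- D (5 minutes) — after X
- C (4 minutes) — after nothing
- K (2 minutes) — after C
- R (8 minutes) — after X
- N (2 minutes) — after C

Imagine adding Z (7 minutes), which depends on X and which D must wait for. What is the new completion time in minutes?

Originally the job takes 23 minutes.
With Z inserted, D now waits for max(X, Z).
New critical path: C→X→Z→D = 4+11+7+5 = 27 ⇒ 27 minutes.

27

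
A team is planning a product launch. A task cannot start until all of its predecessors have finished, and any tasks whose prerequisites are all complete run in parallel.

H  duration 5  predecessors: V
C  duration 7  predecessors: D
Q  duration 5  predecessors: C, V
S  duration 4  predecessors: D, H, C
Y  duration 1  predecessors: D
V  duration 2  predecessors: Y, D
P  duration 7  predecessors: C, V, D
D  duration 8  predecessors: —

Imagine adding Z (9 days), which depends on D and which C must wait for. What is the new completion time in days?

Originally the schedule takes 22 days.
With Z inserted, C now waits for max(D, Z).
New critical path: D→Z→C→P = 8+9+7+7 = 31 ⇒ 31 days.

31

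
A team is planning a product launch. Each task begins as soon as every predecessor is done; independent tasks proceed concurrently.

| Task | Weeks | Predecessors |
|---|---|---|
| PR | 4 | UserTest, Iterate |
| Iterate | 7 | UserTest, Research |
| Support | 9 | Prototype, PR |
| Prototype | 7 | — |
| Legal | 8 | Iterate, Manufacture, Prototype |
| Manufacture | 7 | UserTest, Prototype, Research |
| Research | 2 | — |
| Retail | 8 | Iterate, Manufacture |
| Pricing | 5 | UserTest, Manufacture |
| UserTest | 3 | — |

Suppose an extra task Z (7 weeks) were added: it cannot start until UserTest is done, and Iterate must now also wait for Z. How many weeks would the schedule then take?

30

Originally the schedule takes 23 weeks.
With Z inserted, Iterate now waits for max(UserTest, Research, Z).
New critical path: UserTest→Z→Iterate→PR→Support = 3+7+7+4+9 = 30 ⇒ 30 weeks.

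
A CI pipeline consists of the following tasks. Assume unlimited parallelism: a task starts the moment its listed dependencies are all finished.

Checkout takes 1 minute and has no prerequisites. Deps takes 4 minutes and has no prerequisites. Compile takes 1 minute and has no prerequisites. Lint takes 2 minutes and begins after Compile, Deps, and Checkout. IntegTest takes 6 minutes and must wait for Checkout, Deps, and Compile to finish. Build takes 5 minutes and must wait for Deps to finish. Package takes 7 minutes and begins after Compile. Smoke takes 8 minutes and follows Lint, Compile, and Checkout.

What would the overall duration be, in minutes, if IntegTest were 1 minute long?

14

Baseline: Deps→Lint→Smoke = 4+2+8 = 14 → 14 minutes.
The longest path through IntegTest is only 10 minutes, so IntegTest has float 4.
That remains the longest chain; total 14 minutes.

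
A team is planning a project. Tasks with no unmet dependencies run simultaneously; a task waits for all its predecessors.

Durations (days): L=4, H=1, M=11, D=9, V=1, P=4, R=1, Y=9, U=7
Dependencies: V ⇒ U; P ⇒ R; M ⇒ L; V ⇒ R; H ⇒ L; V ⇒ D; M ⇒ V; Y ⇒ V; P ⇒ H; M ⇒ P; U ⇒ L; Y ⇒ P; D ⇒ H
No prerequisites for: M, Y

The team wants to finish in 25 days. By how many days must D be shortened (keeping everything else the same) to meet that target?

Current finish: 26 days; target: 25.
D is on every critical path, so each day cut from D cuts the finish by one (this holds down to a finish of 23).
Need 26 − 25 = 1 day off D → D becomes 8 days, finish becomes 25.

1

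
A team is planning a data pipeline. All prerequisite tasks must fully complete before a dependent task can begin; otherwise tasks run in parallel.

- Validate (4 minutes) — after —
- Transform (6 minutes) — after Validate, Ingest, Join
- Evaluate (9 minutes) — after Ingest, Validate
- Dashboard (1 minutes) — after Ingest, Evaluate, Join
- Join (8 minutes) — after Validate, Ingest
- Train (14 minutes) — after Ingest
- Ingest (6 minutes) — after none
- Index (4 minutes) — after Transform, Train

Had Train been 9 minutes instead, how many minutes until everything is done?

24

Baseline: Ingest→Train→Index = 6+14+4 = 24 → 24 minutes.
Since Train is critical, the -5 change carries straight to that chain (now 19 minutes).
The binding chain switches to Ingest→Join→Transform→Index = 6+8+6+4 = 24; finish 24 minutes.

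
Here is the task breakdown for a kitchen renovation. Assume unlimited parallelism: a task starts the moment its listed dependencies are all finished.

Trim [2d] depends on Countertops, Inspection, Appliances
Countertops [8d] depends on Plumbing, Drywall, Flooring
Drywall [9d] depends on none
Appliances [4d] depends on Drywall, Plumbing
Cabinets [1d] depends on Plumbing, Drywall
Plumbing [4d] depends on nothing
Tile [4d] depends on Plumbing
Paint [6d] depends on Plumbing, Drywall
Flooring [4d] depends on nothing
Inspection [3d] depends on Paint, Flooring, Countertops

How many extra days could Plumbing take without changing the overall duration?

The longest chain is Drywall→Countertops→Inspection→Trim = 9+8+3+2 = 22; overall finish 22 days.
The longest chain containing Plumbing totals 17 days.
So Plumbing can slip 9 − 4 = 5 days.

5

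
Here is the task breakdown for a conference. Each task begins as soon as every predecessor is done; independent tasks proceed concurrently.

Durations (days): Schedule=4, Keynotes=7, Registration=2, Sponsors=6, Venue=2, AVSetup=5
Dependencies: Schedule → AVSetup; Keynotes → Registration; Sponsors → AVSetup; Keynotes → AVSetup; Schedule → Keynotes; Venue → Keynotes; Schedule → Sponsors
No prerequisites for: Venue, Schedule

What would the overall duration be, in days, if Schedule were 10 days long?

Critical path before the change: Schedule→Keynotes→AVSetup = 4+7+5 = 16 giving 16 days.
Since Schedule is critical, the +6 change carries straight to that chain (now 22 days).
That remains the longest chain; total 22 days.

22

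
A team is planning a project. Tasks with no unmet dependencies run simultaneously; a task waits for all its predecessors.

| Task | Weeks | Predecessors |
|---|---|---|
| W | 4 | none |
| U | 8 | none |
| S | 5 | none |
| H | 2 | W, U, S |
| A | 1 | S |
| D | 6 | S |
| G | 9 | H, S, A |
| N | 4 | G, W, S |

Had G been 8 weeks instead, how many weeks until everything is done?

The binding path is U→H→G→N = 8+2+9+4 = 23; finish at 23 weeks.
G lies on that path, so at 8 weeks the path becomes 22 weeks.
No other chain overtakes it, so the finish is 22 weeks.

22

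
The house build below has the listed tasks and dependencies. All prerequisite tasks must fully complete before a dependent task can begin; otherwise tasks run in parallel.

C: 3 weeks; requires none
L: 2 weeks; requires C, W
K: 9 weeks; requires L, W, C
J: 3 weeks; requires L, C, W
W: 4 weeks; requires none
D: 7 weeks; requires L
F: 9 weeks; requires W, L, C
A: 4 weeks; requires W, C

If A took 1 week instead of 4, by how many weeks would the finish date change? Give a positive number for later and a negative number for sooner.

As given, the longest chain is W→L→F = 4+2+9 = 15, so the finish is 15 weeks.
The longest path through A is only 8 weeks, so A has float 7.
That remains the longest chain; total 15 weeks.
Change in finish: 15 − 15 = +0 weeks.

0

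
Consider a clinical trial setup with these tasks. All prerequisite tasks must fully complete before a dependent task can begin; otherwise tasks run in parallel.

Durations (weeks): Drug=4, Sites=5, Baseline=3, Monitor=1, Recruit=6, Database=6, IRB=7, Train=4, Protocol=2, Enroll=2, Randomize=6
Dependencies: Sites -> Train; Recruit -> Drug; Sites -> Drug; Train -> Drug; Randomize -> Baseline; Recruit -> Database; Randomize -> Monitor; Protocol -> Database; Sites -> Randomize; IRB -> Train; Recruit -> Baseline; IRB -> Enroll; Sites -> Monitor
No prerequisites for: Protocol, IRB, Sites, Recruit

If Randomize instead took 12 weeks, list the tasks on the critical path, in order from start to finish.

Critical path before the change: IRB→Train→Drug = 7+4+4 = 15 giving 15 weeks.
Randomize has 1 week of float (longest path through it is 14).
The binding chain switches to Sites→Randomize→Baseline = 5+12+3 = 20; finish 20 weeks.

Sites, Randomize, Baseline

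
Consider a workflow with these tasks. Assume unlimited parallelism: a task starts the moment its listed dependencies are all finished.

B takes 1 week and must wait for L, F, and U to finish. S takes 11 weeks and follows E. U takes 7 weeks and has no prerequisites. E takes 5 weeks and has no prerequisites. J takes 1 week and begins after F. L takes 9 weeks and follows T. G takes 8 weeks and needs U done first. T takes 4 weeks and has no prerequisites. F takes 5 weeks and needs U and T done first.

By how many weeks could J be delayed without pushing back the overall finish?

E→S = 5+11 = 16 sets the makespan at 16 weeks.
Longest path through J: 13 weeks (earliest finish 13, latest finish 16).
Float = 16 − 13 = 3.

3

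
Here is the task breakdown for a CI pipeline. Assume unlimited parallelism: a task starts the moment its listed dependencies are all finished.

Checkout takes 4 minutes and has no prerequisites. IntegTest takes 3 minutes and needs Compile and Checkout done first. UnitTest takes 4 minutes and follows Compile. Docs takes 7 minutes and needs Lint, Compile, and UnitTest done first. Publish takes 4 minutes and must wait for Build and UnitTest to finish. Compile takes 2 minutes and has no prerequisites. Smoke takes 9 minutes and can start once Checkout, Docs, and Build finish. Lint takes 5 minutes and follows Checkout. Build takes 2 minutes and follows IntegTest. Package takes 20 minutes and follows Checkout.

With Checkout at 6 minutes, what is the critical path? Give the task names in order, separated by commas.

Baseline: Checkout→Lint→Docs→Smoke = 4+5+7+9 = 25 → 25 minutes.
Checkout is on the critical path; changing it to 6 makes that path 27 minutes.
No other chain overtakes it, so the finish is 27 minutes.

Checkout, Lint, Docs, Smoke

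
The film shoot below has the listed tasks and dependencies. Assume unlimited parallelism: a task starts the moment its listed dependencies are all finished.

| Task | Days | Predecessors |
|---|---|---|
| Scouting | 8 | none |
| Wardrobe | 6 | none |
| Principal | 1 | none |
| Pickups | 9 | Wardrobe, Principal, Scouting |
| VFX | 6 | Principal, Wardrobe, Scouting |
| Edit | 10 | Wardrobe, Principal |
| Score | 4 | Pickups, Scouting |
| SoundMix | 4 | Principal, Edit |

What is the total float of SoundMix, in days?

1

Critical path: Scouting→Pickups→Score = 8+9+4 = 21, so the finish is 21 days.
The longest chain containing SoundMix totals 20 days.
So SoundMix can slip 21 − 20 = 1 day.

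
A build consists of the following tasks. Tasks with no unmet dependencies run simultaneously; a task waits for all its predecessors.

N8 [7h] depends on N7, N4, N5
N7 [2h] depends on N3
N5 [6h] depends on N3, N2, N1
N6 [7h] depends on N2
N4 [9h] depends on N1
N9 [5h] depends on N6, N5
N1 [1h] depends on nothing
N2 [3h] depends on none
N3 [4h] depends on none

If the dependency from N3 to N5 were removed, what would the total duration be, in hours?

Before: longest chain N1→N4→N8 = 1+9+7 = 17, finish 17.
Without N3→N5, N5's earliest start moves from 4 to 3.
After: N1→N4→N8 = 1+9+7 = 17 → 17 hours.

17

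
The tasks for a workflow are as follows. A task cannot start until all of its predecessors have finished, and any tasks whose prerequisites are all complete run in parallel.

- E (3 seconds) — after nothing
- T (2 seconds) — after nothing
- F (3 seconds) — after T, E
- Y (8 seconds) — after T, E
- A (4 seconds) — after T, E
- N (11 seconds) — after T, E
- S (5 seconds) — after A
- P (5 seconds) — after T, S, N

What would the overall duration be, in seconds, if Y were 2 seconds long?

19

Critical path before the change: E→N→P = 3+11+5 = 19 giving 19 seconds.
The longest path through Y is only 11 seconds, so Y has float 8.
The critical path is still E→N→P; finish is now 19 seconds.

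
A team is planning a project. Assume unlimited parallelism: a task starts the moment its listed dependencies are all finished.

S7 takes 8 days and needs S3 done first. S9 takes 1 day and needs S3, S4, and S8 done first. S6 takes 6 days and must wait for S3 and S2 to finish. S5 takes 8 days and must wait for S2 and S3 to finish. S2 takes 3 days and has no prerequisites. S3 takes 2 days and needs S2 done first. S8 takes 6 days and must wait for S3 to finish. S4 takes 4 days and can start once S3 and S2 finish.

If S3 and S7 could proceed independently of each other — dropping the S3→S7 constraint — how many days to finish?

Before: longest chain S2→S3→S5 = 3+2+8 = 13, finish 13.
Without S3→S7, S7's earliest start moves from 5 to 0.
The longest chain is now S2→S3→S5 = 3+2+8 = 13, so the project takes 13 days.

13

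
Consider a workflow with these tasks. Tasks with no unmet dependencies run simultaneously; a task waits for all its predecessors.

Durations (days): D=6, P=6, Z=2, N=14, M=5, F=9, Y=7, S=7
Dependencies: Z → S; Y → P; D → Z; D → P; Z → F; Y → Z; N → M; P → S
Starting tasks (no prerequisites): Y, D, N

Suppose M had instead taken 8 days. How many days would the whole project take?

The binding path is Y→P→S = 7+6+7 = 20; finish at 20 days.
M has 1 day of float (longest path through it is 19).
New critical path: N→M = 14+8 = 22 ⇒ 22 days.

22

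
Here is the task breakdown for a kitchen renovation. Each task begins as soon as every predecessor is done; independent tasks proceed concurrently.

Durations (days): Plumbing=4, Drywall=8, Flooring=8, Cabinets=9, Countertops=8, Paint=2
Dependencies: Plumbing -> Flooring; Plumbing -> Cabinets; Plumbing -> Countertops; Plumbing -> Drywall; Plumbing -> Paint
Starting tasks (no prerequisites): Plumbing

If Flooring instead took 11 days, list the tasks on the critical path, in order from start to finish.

Critical path before the change: Plumbing→Cabinets = 4+9 = 13 giving 13 days.
Flooring has 1 day of float (longest path through it is 12).
New critical path: Plumbing→Flooring = 4+11 = 15 ⇒ 15 days.

Plumbing, Flooring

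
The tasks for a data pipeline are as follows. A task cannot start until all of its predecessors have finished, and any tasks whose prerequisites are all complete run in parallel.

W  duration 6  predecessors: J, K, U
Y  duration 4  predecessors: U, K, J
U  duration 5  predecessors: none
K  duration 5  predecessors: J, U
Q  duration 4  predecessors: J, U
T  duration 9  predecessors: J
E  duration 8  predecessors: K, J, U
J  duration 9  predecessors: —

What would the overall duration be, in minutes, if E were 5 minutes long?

Actual critical path: J→K→E = 9+5+8 = 22 ⇒ 22 minutes.
Since E is critical, the -3 change carries straight to that chain (now 19 minutes).
Now J→K→W = 9+5+6 = 20 is longest, so the finish becomes 20 minutes.

20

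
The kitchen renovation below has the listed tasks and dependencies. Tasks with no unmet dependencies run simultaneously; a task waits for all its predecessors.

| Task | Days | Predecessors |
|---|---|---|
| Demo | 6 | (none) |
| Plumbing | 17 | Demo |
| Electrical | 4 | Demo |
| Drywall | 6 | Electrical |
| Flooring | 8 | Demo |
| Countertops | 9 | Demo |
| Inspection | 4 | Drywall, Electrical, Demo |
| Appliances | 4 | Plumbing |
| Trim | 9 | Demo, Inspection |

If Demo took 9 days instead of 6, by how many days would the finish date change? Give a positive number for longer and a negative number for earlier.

3

As given, the longest chain is Demo→Electrical→Drywall→Inspection→Trim = 6+4+6+4+9 = 29, so the finish is 29 days.
Since Demo is critical, the +3 change carries straight to that chain (now 32 days).
The critical path is still Demo→Electrical→Drywall→Inspection→Trim; finish is now 32 days.
Change in finish: 32 − 29 = +3 days.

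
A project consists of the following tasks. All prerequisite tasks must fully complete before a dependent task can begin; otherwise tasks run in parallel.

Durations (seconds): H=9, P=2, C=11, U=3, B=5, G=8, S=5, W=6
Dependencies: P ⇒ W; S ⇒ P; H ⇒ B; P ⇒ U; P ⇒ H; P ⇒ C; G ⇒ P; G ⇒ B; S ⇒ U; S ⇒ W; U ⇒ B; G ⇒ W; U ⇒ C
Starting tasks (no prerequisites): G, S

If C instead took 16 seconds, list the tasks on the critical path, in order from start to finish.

G, P, U, C

Critical path before the change: G→P→U→C = 8+2+3+11 = 24 giving 24 seconds.
C is on the critical path; changing it to 16 makes that path 29 seconds.
No other chain overtakes it, so the finish is 29 seconds.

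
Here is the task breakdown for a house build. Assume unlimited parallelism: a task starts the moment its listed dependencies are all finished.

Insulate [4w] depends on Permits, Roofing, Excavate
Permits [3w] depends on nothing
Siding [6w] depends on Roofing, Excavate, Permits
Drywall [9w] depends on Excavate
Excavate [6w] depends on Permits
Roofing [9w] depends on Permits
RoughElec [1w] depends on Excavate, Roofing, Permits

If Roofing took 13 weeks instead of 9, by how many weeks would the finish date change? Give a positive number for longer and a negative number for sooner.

As given, the longest chain is Permits→Roofing→Siding = 3+9+6 = 18, so the finish is 18 weeks.
Roofing is on the critical path; changing it to 13 makes that path 22 weeks.
The critical path is still Permits→Roofing→Siding; finish is now 22 weeks.
Change in finish: 22 − 18 = +4 weeks.

4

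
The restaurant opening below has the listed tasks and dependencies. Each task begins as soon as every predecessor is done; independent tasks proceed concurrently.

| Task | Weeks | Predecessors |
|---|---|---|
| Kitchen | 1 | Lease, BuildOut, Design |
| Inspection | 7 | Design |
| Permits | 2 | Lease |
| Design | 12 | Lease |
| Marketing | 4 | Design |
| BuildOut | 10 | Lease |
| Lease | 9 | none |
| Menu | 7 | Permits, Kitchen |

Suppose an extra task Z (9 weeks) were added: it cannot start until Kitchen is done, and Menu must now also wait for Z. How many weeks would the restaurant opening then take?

Originally the restaurant opening takes 29 weeks.
With Z inserted, Menu now waits for max(Permits, Kitchen, Z).
New critical path: Lease→Design→Kitchen→Z→Menu = 9+12+1+9+7 = 38 ⇒ 38 weeks.

38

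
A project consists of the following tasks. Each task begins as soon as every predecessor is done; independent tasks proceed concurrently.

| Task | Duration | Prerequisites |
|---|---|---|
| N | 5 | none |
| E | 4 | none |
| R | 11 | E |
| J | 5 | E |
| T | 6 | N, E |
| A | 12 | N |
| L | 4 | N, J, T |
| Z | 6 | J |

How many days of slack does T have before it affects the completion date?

Critical path: N→A = 5+12 = 17, so the finish is 17 days.
Longest path through T: 15 days (earliest finish 11, latest finish 13).
Float = 17 − 15 = 2.

2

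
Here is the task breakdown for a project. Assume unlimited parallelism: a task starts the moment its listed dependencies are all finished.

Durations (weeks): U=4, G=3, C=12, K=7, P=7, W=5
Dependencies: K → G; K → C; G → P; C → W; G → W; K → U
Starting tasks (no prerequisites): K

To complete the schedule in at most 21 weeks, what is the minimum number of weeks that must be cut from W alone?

3

Current finish: 24 weeks; target: 21.
W is on every critical path, so each week cut from W cuts the finish by one (this holds down to a finish of 20).
Need 24 − 21 = 3 weeks off W → W becomes 2 weeks, finish becomes 21.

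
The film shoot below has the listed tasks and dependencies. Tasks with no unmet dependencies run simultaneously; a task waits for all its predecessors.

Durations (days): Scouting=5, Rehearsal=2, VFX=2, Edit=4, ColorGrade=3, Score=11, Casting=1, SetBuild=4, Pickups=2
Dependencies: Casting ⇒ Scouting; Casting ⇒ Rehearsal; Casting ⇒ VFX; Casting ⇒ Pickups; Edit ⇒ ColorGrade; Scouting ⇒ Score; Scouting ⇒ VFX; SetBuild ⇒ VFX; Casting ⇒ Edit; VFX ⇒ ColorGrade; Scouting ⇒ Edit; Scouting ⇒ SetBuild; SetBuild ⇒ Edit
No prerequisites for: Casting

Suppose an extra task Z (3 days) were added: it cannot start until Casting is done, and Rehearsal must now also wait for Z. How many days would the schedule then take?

17

Originally the schedule takes 17 days.
With Z inserted, Rehearsal now waits for max(Casting, Z).
New critical path: Casting→Scouting→SetBuild→Edit→ColorGrade = 1+5+4+4+3 = 17 ⇒ 17 days.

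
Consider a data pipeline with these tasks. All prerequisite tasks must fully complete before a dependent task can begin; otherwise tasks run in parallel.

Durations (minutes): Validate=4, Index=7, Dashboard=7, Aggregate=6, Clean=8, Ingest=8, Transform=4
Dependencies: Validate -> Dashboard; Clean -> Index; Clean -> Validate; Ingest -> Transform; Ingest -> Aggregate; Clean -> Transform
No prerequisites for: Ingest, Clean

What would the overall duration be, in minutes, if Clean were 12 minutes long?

Actual critical path: Clean→Validate→Dashboard = 8+4+7 = 19 ⇒ 19 minutes.
Clean lies on that path, so at 12 minutes the path becomes 23 minutes.
The critical path is still Clean→Validate→Dashboard; finish is now 23 minutes.

23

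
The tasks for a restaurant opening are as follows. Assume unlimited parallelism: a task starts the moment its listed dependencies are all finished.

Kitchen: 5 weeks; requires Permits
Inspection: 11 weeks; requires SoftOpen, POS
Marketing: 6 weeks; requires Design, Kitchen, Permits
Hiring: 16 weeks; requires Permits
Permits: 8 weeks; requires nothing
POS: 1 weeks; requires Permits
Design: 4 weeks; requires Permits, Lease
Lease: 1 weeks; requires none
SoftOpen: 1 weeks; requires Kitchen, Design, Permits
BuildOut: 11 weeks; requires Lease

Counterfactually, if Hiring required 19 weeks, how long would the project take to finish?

27

As given, the longest chain is Permits→Kitchen→SoftOpen→Inspection = 8+5+1+11 = 25, so the finish is 25 weeks.
The longest path through Hiring is only 24 weeks, so Hiring has float 1.
New critical path: Permits→Hiring = 8+19 = 27 ⇒ 27 weeks.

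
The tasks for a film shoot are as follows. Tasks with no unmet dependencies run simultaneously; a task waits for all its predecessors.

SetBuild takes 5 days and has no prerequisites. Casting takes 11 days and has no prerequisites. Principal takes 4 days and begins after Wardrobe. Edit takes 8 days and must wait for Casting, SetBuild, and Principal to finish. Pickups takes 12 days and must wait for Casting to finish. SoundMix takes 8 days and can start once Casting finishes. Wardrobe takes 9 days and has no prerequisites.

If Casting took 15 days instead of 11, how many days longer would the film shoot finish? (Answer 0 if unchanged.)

4

Actual critical path: Casting→Pickups = 11+12 = 23 ⇒ 23 days.
Since Casting is critical, the +4 change carries straight to that chain (now 27 days).
That remains the longest chain; total 27 days.
Change in finish: 27 − 23 = +4 days.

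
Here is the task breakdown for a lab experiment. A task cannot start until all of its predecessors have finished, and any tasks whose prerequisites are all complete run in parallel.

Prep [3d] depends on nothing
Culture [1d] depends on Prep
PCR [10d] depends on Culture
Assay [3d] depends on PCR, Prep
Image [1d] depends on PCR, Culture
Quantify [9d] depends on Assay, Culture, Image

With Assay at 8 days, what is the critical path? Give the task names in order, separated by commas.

Actual critical path: Prep→Culture→PCR→Assay→Quantify = 3+1+10+3+9 = 26 ⇒ 26 days.
Since Assay is critical, the +5 change carries straight to that chain (now 31 days).
That remains the longest chain; total 31 days.

Prep, Culture, PCR, Assay, Quantify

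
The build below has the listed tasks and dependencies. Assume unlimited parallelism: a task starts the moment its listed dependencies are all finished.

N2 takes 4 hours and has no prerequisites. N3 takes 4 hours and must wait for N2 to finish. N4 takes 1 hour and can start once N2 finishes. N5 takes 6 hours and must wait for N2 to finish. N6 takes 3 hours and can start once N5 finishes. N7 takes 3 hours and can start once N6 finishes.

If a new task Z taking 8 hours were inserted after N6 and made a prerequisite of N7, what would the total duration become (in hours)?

Originally the project takes 16 hours.
With Z inserted, N7 now waits for max(N6, Z).
New critical path: N2→N5→N6→Z→N7 = 4+6+3+8+3 = 24 ⇒ 24 hours.

24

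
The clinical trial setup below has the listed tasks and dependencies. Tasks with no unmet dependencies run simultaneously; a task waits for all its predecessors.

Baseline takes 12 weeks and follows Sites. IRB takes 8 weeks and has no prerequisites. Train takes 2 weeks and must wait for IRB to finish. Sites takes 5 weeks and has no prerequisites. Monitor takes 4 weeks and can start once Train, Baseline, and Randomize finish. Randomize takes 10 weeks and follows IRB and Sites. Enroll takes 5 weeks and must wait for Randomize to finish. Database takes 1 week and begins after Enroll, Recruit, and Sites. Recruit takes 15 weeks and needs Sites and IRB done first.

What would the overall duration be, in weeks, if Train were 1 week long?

Critical path before the change: IRB→Recruit→Database = 8+15+1 = 24 giving 24 weeks.
The longest path through Train is only 14 weeks, so Train has float 10.
That remains the longest chain; total 24 weeks.

24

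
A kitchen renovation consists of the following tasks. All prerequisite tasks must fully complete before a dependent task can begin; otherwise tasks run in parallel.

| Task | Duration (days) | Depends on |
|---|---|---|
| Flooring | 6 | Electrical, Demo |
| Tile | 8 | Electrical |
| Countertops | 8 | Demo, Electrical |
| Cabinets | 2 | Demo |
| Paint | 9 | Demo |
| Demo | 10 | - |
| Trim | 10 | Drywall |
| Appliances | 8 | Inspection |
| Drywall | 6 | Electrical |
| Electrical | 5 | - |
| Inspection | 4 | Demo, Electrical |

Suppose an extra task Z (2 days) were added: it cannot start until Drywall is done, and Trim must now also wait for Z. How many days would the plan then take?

23

Originally the plan takes 22 days.
With Z inserted, Trim now waits for max(Drywall, Z).
New critical path: Electrical→Drywall→Z→Trim = 5+6+2+10 = 23 ⇒ 23 days.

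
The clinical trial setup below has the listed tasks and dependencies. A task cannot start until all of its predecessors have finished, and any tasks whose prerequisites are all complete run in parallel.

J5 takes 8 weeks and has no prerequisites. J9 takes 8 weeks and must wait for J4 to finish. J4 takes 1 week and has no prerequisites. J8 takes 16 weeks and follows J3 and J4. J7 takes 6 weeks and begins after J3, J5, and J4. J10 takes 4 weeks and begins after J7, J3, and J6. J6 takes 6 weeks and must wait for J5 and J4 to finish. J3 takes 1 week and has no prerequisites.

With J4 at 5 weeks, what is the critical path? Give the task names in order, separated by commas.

Baseline: J5→J6→J10 = 8+6+4 = 18 → 18 weeks.
J4 has 1 week of float (longest path through it is 17).
New critical path: J4→J8 = 5+16 = 21 ⇒ 21 weeks.

J4, J8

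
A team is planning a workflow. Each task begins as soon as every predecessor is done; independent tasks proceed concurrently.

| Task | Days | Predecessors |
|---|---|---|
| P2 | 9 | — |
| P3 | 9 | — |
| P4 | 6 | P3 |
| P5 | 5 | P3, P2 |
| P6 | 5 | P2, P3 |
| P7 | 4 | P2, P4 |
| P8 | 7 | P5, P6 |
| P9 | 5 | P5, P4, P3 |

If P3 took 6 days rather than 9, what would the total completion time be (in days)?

The binding path is P3→P5→P8 = 9+5+7 = 21; finish at 21 days.
P3 is on the critical path; changing it to 6 makes that path 18 days.
New critical path: P2→P5→P8 = 9+5+7 = 21 ⇒ 21 days.

21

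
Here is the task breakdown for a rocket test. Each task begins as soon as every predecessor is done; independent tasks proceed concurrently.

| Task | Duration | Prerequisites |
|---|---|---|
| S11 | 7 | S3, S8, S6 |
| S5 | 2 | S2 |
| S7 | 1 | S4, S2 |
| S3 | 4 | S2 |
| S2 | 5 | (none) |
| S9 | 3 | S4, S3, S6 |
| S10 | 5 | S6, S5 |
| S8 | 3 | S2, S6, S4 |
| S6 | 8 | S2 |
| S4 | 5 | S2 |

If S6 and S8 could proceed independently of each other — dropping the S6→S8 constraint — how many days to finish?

20

Original critical path: S2→S6→S8→S11 = 5+8+3+7 = 23 ⇒ 23 days.
Without S6→S8, S8's earliest start moves from 13 to 10.
The longest chain is now S2→S4→S8→S11 = 5+5+3+7 = 20, so the schedule takes 20 days.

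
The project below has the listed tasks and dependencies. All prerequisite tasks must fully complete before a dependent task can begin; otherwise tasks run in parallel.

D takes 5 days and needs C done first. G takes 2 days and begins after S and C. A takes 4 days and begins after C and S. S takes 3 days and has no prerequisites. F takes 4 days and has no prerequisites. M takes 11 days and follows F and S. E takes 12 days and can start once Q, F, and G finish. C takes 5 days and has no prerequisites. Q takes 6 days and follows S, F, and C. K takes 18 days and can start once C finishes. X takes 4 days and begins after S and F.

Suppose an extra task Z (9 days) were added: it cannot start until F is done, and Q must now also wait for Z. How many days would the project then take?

Originally the project takes 23 days.
With Z inserted, Q now waits for max(S, F, C, Z).
New critical path: F→Z→Q→E = 4+9+6+12 = 31 ⇒ 31 days.

31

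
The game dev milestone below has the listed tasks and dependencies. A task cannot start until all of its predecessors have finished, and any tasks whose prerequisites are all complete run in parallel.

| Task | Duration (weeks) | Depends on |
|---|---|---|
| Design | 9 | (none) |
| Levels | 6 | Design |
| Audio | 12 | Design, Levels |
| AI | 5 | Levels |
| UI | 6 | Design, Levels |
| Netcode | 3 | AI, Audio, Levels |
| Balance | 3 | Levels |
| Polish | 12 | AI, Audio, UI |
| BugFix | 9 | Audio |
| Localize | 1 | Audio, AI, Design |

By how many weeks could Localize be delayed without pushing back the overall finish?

Critical path: Design→Levels→Audio→Polish = 9+6+12+12 = 39, so the finish is 39 weeks.
The longest chain containing Localize totals 28 weeks.
Float = 39 − 28 = 11.

11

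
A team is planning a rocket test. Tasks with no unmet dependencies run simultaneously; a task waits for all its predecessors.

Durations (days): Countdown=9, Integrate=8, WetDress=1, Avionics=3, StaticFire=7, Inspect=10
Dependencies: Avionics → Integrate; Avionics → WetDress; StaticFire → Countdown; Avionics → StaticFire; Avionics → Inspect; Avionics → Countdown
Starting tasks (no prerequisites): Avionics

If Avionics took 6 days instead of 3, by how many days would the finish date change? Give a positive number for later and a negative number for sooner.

Actual critical path: Avionics→StaticFire→Countdown = 3+7+9 = 19 ⇒ 19 days.
Since Avionics is critical, the +3 change carries straight to that chain (now 22 days).
The critical path is still Avionics→StaticFire→Countdown; finish is now 22 days.
Change in finish: 22 − 19 = +3 days.

3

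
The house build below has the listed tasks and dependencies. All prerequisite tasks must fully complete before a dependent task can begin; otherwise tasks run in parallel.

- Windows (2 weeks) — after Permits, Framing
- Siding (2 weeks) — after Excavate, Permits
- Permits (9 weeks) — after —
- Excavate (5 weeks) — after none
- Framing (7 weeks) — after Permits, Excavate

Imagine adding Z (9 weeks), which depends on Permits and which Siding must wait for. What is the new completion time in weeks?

20

Originally the plan takes 18 weeks.
With Z inserted, Siding now waits for max(Excavate, Permits, Z).
New critical path: Permits→Z→Siding = 9+9+2 = 20 ⇒ 20 weeks.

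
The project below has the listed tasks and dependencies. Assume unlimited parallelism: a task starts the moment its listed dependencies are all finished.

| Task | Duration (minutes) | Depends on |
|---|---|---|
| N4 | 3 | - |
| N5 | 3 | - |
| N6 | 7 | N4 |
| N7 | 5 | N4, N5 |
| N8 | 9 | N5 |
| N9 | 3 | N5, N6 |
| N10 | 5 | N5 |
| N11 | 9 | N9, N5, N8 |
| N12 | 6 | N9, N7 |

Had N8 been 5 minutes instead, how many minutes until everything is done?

As given, the longest chain is N4→N6→N9→N11 = 3+7+3+9 = 22, so the finish is 22 minutes.
The longest path through N8 is only 21 minutes, so N8 has float 1.
That remains the longest chain; total 22 minutes.

22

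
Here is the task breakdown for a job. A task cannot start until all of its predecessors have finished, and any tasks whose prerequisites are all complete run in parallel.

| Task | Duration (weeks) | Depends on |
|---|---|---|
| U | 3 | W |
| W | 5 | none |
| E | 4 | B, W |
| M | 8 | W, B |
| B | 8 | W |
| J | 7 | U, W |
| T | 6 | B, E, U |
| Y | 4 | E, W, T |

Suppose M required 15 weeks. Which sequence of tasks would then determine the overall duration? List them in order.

Actual critical path: W→B→E→T→Y = 5+8+4+6+4 = 27 ⇒ 27 weeks.
M is off the critical path — its longest chain is 21 weeks, giving 6 of slack.
The binding chain switches to W→B→M = 5+8+15 = 28; finish 28 weeks.

W, B, M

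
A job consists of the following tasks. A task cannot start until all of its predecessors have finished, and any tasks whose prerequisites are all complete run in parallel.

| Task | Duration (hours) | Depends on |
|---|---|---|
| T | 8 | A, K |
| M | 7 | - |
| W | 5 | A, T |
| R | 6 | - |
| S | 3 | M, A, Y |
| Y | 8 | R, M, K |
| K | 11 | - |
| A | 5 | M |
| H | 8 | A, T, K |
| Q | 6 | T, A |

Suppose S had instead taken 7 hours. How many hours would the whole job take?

Actual critical path: M→A→T→H = 7+5+8+8 = 28 ⇒ 28 hours.
S has 6 hours of float (longest path through it is 22).
No other chain overtakes it, so the finish is 28 hours.

28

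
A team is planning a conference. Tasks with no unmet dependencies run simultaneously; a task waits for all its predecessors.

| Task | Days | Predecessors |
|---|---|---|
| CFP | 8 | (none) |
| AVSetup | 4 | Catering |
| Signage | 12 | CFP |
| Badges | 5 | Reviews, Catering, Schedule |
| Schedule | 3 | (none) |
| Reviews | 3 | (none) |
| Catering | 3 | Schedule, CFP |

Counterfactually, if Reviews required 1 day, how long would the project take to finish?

20

Baseline: CFP→Signage = 8+12 = 20 → 20 days.
The longest path through Reviews is only 8 days, so Reviews has float 12.
The critical path is still CFP→Signage; finish is now 20 days.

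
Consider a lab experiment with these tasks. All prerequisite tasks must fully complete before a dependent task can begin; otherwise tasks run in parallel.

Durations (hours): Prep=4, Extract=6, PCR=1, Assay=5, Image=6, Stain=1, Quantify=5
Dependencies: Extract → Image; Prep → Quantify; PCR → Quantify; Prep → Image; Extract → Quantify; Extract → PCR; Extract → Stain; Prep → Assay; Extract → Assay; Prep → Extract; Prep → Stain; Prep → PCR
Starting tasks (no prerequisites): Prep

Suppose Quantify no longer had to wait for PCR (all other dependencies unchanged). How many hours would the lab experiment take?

16

With the dependency in place, Prep→Extract→PCR→Quantify = 4+6+1+5 = 16 sets the finish at 16 hours.
Without PCR→Quantify, Quantify's earliest start moves from 11 to 10.
New critical path: Prep→Extract→Image = 4+6+6 = 16 ⇒ 16 hours.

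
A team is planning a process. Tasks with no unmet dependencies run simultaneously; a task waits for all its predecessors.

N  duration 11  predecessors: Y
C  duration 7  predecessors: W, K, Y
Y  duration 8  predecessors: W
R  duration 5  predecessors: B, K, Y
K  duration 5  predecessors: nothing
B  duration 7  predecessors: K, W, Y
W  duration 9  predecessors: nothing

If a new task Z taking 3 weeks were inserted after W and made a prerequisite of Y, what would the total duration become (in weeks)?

32

Originally the process takes 29 weeks.
With Z inserted, Y now waits for max(W, Z).
New critical path: W→Z→Y→B→R = 9+3+8+7+5 = 32 ⇒ 32 weeks.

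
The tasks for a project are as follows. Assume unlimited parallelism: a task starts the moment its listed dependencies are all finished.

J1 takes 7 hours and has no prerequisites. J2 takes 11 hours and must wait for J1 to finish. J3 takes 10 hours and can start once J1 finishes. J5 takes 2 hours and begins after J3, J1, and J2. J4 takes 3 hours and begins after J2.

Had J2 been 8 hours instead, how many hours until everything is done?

19

The binding path is J1→J2→J4 = 7+11+3 = 21; finish at 21 hours.
J2 is on the critical path; changing it to 8 makes that path 18 hours.
New critical path: J1→J3→J5 = 7+10+2 = 19 ⇒ 19 hours.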